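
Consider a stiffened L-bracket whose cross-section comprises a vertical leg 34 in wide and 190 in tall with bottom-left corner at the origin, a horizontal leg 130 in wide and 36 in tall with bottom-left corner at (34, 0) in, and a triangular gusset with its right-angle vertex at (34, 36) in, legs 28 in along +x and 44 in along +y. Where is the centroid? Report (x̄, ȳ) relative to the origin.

x̄ = 51.02 in, ȳ = 62.02 in

Part | A | x̄ᵢ | ȳᵢ | A·x̄ᵢ | A·ȳᵢ
vertical leg | 6460.00 | 17.00 | 95.00 | 109820.00 | 613700.00
horizontal leg | 4680.00 | 99.00 | 18.00 | 463320.00 | 84240.00
gusset | 616.00 | 43.33 | 50.67 | 26693.33 | 31210.67
Σ | 11756.00 |  |  | 599833.33 | 729150.67
x̄ = 599833.33 / 11756.00 = 51.02 in
ȳ = 729150.67 / 11756.00 = 62.02 in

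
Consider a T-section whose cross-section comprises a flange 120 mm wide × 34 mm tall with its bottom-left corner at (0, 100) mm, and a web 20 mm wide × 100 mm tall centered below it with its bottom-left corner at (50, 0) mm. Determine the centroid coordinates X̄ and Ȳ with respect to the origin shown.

X̄ = 60.00 mm, Ȳ = 94.96 mm

web: A = 20 × 100 = 2000.00, centroid at (60.00, 50.00).
flange: A = 120 × 34 = 4080.00, centroid at (60.00, 117.00).
ΣA = 6080.00 mm²
ΣAX̄ = (2000.00)(60.00) + (4080.00)(60.00) = 364800.00 mm³
ΣAȲ = (2000.00)(50.00) + (4080.00)(117.00) = 577360.00 mm³
X̄ = 364800.00 / 6080.00 = 60.00 mm
Ȳ = 577360.00 / 6080.00 = 94.96 mm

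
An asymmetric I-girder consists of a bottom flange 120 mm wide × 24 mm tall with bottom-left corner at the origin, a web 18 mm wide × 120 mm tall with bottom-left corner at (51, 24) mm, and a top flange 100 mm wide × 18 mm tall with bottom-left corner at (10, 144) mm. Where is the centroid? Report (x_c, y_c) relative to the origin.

bottom flange: A = 120 × 24 = 2880.00, centroid at (60.00, 12.00).
web: A = 18 × 120 = 2160.00, centroid at (60.00, 84.00).
top flange: A = 100 × 18 = 1800.00, centroid at (60.00, 153.00).
ΣA = 6840.00 mm²
ΣAx_c = (2880.00)(60.00) + (2160.00)(60.00) + (1800.00)(60.00) = 410400.00 mm³
ΣAy_c = (2880.00)(12.00) + (2160.00)(84.00) + (1800.00)(153.00) = 491400.00 mm³
x_c = 410400.00 / 6840.00 = 60.00 mm
y_c = 491400.00 / 6840.00 = 71.84 mm

x_c = 60.00 mm, y_c = 71.84 mm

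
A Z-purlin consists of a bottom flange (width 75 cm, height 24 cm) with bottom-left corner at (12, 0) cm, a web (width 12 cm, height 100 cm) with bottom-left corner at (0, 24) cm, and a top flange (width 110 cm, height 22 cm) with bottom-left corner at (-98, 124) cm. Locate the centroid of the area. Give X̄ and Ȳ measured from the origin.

Part | A | x̄ᵢ | ȳᵢ | A·x̄ᵢ | A·ȳᵢ
bottom flange | 1800.00 | 49.50 | 12.00 | 89100.00 | 21600.00
web | 1200.00 | 6.00 | 74.00 | 7200.00 | 88800.00
top flange | 2420.00 | -43.00 | 135.00 | -104060.00 | 326700.00
Σ | 5420.00 |  |  | -7760.00 | 437100.00
X̄ = -7760.00 / 5420.00 = -1.43 cm
Ȳ = 437100.00 / 5420.00 = 80.65 cm

X̄ = -1.43 cm, Ȳ = 80.65 cm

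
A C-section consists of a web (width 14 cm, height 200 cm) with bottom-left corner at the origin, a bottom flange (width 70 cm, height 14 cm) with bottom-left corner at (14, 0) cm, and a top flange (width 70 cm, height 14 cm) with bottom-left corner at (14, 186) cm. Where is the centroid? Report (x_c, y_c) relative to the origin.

Part | A | x̄ᵢ | ȳᵢ | A·x̄ᵢ | A·ȳᵢ
web | 2800.00 | 7.00 | 100.00 | 19600.00 | 280000.00
bottom flange | 980.00 | 49.00 | 7.00 | 48020.00 | 6860.00
top flange | 980.00 | 49.00 | 193.00 | 48020.00 | 189140.00
Σ | 4760.00 |  |  | 115640.00 | 476000.00
x_c = 115640.00 / 4760.00 = 24.29 cm
y_c = 476000.00 / 4760.00 = 100.00 cm

x_c = 24.29 cm, y_c = 100.00 cm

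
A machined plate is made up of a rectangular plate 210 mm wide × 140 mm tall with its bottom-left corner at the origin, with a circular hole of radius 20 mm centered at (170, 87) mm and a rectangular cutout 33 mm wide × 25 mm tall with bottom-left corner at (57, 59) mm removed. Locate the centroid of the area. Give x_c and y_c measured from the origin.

x_c = 102.96 mm, y_c = 69.17 mm

plate: A = 210 × 140 = 29400.00, centroid at (105.00, 70.00).
hole 1: A = −π·20² = -1256.64, centroid at (170.00, 87.00).
hole 2: A = −(33 × 25) = -825.00, centroid at (73.50, 71.50).
ΣA = 27318.36 mm², ΣAx_c = 2812734.20 mm³, ΣAy_c = 1889685.08 mm³.
x_c = 2812734.20/27318.36 = 102.96 mm; y_c = 1889685.08/27318.36 = 69.17 mm.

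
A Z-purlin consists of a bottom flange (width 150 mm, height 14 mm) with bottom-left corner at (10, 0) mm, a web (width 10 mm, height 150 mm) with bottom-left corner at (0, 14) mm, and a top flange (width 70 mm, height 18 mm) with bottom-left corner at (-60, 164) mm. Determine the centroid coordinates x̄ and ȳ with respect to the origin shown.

x̄ = 31.79 mm, ȳ = 75.35 mm

Part | A | x̄ᵢ | ȳᵢ | A·x̄ᵢ | A·ȳᵢ
bottom flange | 2100.00 | 85.00 | 7.00 | 178500.00 | 14700.00
web | 1500.00 | 5.00 | 89.00 | 7500.00 | 133500.00
top flange | 1260.00 | -25.00 | 173.00 | -31500.00 | 217980.00
Σ | 4860.00 |  |  | 154500.00 | 366180.00
x̄ = 154500.00 / 4860.00 = 31.79 mm
ȳ = 366180.00 / 4860.00 = 75.35 mm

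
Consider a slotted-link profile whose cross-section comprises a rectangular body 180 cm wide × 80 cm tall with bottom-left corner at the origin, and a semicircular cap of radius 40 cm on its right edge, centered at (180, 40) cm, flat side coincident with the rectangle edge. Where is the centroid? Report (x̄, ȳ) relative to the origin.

rectangular body: A = 180 × 80 = 14400.00, centroid at (90.00, 40.00).
semicircular end: A = ½π·40² = 2513.27, centroid at (196.98, 40.00).
ΣA = 16913.27 cm²
ΣAx̄ = (14400.00)(90.00) + (2513.27)(196.98) = 1791056.01 cm³
ΣAȳ = (14400.00)(40.00) + (2513.27)(40.00) = 676530.96 cm³
x̄ = 1791056.01 / 16913.27 = 105.90 cm
ȳ = 676530.96 / 16913.27 = 40.00 cm

x̄ = 105.90 cm, ȳ = 40.00 cm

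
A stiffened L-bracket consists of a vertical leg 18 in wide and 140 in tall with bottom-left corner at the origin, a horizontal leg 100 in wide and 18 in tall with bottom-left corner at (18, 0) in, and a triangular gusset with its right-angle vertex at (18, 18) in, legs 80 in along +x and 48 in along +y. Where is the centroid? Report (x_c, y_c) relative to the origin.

Part | A | x̄ᵢ | ȳᵢ | A·x̄ᵢ | A·ȳᵢ
vertical leg | 2520.00 | 9.00 | 70.00 | 22680.00 | 176400.00
horizontal leg | 1800.00 | 68.00 | 9.00 | 122400.00 | 16200.00
gusset | 1920.00 | 44.67 | 34.00 | 85760.00 | 65280.00
Σ | 6240.00 |  |  | 230840.00 | 257880.00
x_c = 230840.00 / 6240.00 = 36.99 in
y_c = 257880.00 / 6240.00 = 41.33 in

x_c = 36.99 in, y_c = 41.33 in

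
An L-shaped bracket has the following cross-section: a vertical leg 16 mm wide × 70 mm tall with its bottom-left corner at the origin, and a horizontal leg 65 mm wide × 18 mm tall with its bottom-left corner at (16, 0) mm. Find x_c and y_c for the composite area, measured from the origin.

vertical leg: A = 16 × 70 = 1120.00, centroid at (8.00, 35.00).
horizontal leg: A = 65 × 18 = 1170.00, centroid at (48.50, 9.00).
ΣA = 2290.00 mm²
ΣAx_c = (1120.00)(8.00) + (1170.00)(48.50) = 65705.00 mm³
ΣAy_c = (1120.00)(35.00) + (1170.00)(9.00) = 49730.00 mm³
x_c = 65705.00 / 2290.00 = 28.69 mm
y_c = 49730.00 / 2290.00 = 21.72 mm

x_c = 28.69 mm, y_c = 21.72 mm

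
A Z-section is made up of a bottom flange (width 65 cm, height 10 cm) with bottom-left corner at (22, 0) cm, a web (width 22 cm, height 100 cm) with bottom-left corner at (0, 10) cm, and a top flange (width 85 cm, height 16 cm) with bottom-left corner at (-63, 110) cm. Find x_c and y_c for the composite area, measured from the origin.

x_c = 7.54 cm, y_c = 70.24 cm

Part | A | x̄ᵢ | ȳᵢ | A·x̄ᵢ | A·ȳᵢ
bottom flange | 650.00 | 54.50 | 5.00 | 35425.00 | 3250.00
web | 2200.00 | 11.00 | 60.00 | 24200.00 | 132000.00
top flange | 1360.00 | -20.50 | 118.00 | -27880.00 | 160480.00
Σ | 4210.00 |  |  | 31745.00 | 295730.00
x_c = 31745.00 / 4210.00 = 7.54 cm
y_c = 295730.00 / 4210.00 = 70.24 cm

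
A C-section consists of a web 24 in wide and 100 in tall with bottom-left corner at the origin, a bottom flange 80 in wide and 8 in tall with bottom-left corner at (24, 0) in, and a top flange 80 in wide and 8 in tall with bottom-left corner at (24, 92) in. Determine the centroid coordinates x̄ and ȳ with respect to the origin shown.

web: A = 24 × 100 = 2400.00, centroid at (12.00, 50.00).
bottom flange: A = 80 × 8 = 640.00, centroid at (64.00, 4.00).
top flange: A = 80 × 8 = 640.00, centroid at (64.00, 96.00).
ΣA = 3680.00 in², ΣAx̄ = 110720.00 in³, ΣAȳ = 184000.00 in³.
x̄ = 110720.00/3680.00 = 30.09 in; ȳ = 184000.00/3680.00 = 50.00 in.

x̄ = 30.09 in, ȳ = 50.00 in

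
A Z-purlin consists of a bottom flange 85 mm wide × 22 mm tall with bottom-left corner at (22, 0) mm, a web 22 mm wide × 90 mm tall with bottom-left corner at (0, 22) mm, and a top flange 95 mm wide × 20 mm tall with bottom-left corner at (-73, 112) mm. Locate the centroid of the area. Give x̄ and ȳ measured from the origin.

Part | A | x̄ᵢ | ȳᵢ | A·x̄ᵢ | A·ȳᵢ
bottom flange | 1870.00 | 64.50 | 11.00 | 120615.00 | 20570.00
web | 1980.00 | 11.00 | 67.00 | 21780.00 | 132660.00
top flange | 1900.00 | -25.50 | 122.00 | -48450.00 | 231800.00
Σ | 5750.00 |  |  | 93945.00 | 385030.00
x̄ = 93945.00 / 5750.00 = 16.34 mm
ȳ = 385030.00 / 5750.00 = 66.96 mm

x̄ = 16.34 mm, ȳ = 66.96 mm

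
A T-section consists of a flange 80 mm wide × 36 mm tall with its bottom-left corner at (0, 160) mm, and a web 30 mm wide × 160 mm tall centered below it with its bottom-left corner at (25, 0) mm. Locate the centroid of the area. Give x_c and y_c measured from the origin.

Part | A | x̄ᵢ | ȳᵢ | A·x̄ᵢ | A·ȳᵢ
web | 4800.00 | 40.00 | 80.00 | 192000.00 | 384000.00
flange | 2880.00 | 40.00 | 178.00 | 115200.00 | 512640.00
Σ | 7680.00 |  |  | 307200.00 | 896640.00
x_c = 307200.00 / 7680.00 = 40.00 mm
y_c = 896640.00 / 7680.00 = 116.75 mm

x_c = 40.00 mm, y_c = 116.75 mm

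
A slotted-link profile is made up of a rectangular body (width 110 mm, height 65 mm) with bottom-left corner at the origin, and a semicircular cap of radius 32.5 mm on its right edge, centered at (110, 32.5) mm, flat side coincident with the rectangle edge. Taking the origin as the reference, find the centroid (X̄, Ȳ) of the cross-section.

X̄ = 67.96 mm, Ȳ = 32.50 mm

Part | A | x̄ᵢ | ȳᵢ | A·x̄ᵢ | A·ȳᵢ
rectangular body | 7150.00 | 55.00 | 32.50 | 393250.00 | 232375.00
semicircular end | 1659.15 | 123.79 | 32.50 | 205392.31 | 53922.49
Σ | 8809.15 |  |  | 598642.31 | 286297.49
X̄ = 598642.31 / 8809.15 = 67.96 mm
Ȳ = 286297.49 / 8809.15 = 32.50 mm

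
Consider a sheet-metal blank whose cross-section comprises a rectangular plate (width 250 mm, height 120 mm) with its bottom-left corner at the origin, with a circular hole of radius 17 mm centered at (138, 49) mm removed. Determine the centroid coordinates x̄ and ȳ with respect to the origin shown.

plate: A = 250 × 120 = 30000.00, centroid at (125.00, 60.00).
hole: A = −π·17² = -907.92, centroid at (138.00, 49.00).
ΣA = 29092.08 mm², ΣAx̄ = 3624707.00 mm³, ΣAȳ = 1755511.91 mm³.
x̄ = 3624707.00/29092.08 = 124.59 mm; ȳ = 1755511.91/29092.08 = 60.34 mm.

x̄ = 124.59 mm, ȳ = 60.34 mm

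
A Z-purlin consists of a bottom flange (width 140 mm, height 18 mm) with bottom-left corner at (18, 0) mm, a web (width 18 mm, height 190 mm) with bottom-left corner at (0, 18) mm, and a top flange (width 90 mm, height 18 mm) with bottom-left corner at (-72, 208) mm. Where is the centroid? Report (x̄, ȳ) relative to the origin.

bottom flange: A = 140 × 18 = 2520.00, centroid at (88.00, 9.00).
web: A = 18 × 190 = 3420.00, centroid at (9.00, 113.00).
top flange: A = 90 × 18 = 1620.00, centroid at (-27.00, 217.00).
ΣA = 7560.00 mm²
ΣAx̄ = (2520.00)(88.00) + (3420.00)(9.00) + (1620.00)(-27.00) = 208800.00 mm³
ΣAȳ = (2520.00)(9.00) + (3420.00)(113.00) + (1620.00)(217.00) = 760680.00 mm³
x̄ = 208800.00 / 7560.00 = 27.62 mm
ȳ = 760680.00 / 7560.00 = 100.62 mm

x̄ = 27.62 mm, ȳ = 100.62 mm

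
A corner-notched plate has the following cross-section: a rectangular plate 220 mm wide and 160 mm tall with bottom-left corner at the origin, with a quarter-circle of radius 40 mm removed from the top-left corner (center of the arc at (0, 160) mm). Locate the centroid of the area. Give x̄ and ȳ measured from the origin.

Part | A | x̄ᵢ | ȳᵢ | A·x̄ᵢ | A·ȳᵢ
plate | 35200.00 | 110.00 | 80.00 | 3872000.00 | 2816000.00
removed quarter-circle | -1256.64 | 16.98 | 143.02 | -21333.33 | -179728.60
Σ | 33943.36 |  |  | 3850666.67 | 2636271.40
x̄ = 3850666.67 / 33943.36 = 113.44 mm
ȳ = 2636271.40 / 33943.36 = 77.67 mm

x̄ = 113.44 mm, ȳ = 77.67 mm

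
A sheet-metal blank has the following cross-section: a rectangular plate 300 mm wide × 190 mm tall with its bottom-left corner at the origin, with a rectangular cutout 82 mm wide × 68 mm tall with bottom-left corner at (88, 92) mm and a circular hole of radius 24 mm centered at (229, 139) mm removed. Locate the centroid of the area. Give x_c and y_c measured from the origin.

x_c = 149.48 mm, y_c = 89.91 mm

plate: A = 300 × 190 = 57000.00, centroid at (150.00, 95.00).
hole 1: A = −(82 × 68) = -5576.00, centroid at (129.00, 126.00).
hole 2: A = −π·24² = -1809.56, centroid at (229.00, 139.00).
ΣA = 49614.44 mm², ΣAx_c = 7416307.36 mm³, ΣAy_c = 4460895.53 mm³.
x_c = 7416307.36/49614.44 = 149.48 mm; y_c = 4460895.53/49614.44 = 89.91 mm.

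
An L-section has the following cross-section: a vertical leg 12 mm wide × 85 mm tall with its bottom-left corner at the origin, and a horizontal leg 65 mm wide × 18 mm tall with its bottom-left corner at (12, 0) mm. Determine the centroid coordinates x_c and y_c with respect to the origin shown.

vertical leg: A = 12 × 85 = 1020.00, centroid at (6.00, 42.50).
horizontal leg: A = 65 × 18 = 1170.00, centroid at (44.50, 9.00).
ΣA = 2190.00 mm²
ΣAx_c = (1020.00)(6.00) + (1170.00)(44.50) = 58185.00 mm³
ΣAy_c = (1020.00)(42.50) + (1170.00)(9.00) = 53880.00 mm³
x_c = 58185.00 / 2190.00 = 26.57 mm
y_c = 53880.00 / 2190.00 = 24.60 mm

x_c = 26.57 mm, y_c = 24.60 mm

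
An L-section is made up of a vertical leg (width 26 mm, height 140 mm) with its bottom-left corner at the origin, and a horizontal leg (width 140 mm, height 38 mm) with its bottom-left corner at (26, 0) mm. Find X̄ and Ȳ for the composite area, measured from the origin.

X̄ = 62.28 mm, Ȳ = 39.72 mm

Part | A | x̄ᵢ | ȳᵢ | A·x̄ᵢ | A·ȳᵢ
vertical leg | 3640.00 | 13.00 | 70.00 | 47320.00 | 254800.00
horizontal leg | 5320.00 | 96.00 | 19.00 | 510720.00 | 101080.00
Σ | 8960.00 |  |  | 558040.00 | 355880.00
X̄ = 558040.00 / 8960.00 = 62.28 mm
Ȳ = 355880.00 / 8960.00 = 39.72 mm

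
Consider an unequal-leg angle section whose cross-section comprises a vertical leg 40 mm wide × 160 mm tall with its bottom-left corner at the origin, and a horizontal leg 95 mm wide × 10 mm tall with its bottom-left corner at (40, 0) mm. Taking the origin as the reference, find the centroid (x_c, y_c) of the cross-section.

x_c = 28.72 mm, y_c = 70.31 mm

Part | A | x̄ᵢ | ȳᵢ | A·x̄ᵢ | A·ȳᵢ
vertical leg | 6400.00 | 20.00 | 80.00 | 128000.00 | 512000.00
horizontal leg | 950.00 | 87.50 | 5.00 | 83125.00 | 4750.00
Σ | 7350.00 |  |  | 211125.00 | 516750.00
x_c = 211125.00 / 7350.00 = 28.72 mm
y_c = 516750.00 / 7350.00 = 70.31 mm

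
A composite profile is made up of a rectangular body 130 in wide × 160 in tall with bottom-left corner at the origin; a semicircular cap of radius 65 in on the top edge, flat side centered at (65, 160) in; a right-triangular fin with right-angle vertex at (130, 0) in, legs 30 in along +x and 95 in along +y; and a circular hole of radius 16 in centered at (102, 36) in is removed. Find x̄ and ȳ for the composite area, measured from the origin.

x̄ = 67.75 in, ȳ = 104.25 in

rectangular body: A = 130 × 160 = 20800.00, centroid at (65.00, 80.00).
semicircular top: A = ½π·65² = 6636.61, centroid at (65.00, 187.59).
triangular fin: A = ½·30·95 = 1425.00, centroid at (140.00, 31.67).
hole: A = −π·16² = -804.25, centroid at (102.00, 36.00).
ΣA = 28057.37 in²
ΣAx̄ = (20800.00)(65.00) + (6636.61)(65.00) + (1425.00)(140.00) + (-804.25)(102.00) = 1900846.67 in³
ΣAȳ = (20800.00)(80.00) + (6636.61)(187.59) + (1425.00)(31.67) + (-804.25)(36.00) = 2925113.73 in³
x̄ = 1900846.67 / 28057.37 = 67.75 in
ȳ = 2925113.73 / 28057.37 = 104.25 in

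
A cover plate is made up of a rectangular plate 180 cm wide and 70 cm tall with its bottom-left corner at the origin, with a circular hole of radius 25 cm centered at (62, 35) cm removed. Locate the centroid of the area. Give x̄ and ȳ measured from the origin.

plate: A = 180 × 70 = 12600.00, centroid at (90.00, 35.00).
hole: A = −π·25² = -1963.50, centroid at (62.00, 35.00).
ΣA = 10636.50 cm², ΣAx̄ = 1012263.28 cm³, ΣAȳ = 372277.66 cm³.
x̄ = 1012263.28/10636.50 = 95.17 cm; ȳ = 372277.66/10636.50 = 35.00 cm.

x̄ = 95.17 cm, ȳ = 35.00 cm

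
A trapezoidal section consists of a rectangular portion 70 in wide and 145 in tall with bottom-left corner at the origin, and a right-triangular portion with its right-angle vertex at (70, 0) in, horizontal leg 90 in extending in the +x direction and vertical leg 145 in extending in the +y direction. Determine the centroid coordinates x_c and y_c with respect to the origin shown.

x_c = 60.43 in, y_c = 63.04 in

Part | A | x̄ᵢ | ȳᵢ | A·x̄ᵢ | A·ȳᵢ
rectangular portion | 10150.00 | 35.00 | 72.50 | 355250.00 | 735875.00
triangular portion | 6525.00 | 100.00 | 48.33 | 652500.00 | 315375.00
Σ | 16675.00 |  |  | 1007750.00 | 1051250.00
x_c = 1007750.00 / 16675.00 = 60.43 in
y_c = 1051250.00 / 16675.00 = 63.04 in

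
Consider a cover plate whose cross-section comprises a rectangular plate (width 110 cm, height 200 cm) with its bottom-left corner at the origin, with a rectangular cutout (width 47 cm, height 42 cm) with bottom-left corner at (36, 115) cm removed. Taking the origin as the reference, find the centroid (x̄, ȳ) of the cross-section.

x̄ = 54.56 cm, ȳ = 96.45 cm

plate: A = 110 × 200 = 22000.00, centroid at (55.00, 100.00).
hole: A = −(47 × 42) = -1974.00, centroid at (59.50, 136.00).
ΣA = 20026.00 cm², ΣAx̄ = 1092547.00 cm³, ΣAȳ = 1931536.00 cm³.
x̄ = 1092547.00/20026.00 = 54.56 cm; ȳ = 1931536.00/20026.00 = 96.45 cm.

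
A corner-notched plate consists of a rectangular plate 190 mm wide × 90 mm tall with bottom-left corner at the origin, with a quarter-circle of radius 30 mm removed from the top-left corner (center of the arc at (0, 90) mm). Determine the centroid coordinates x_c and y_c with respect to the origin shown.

Part | A | x̄ᵢ | ȳᵢ | A·x̄ᵢ | A·ȳᵢ
plate | 17100.00 | 95.00 | 45.00 | 1624500.00 | 769500.00
removed quarter-circle | -706.86 | 12.73 | 77.27 | -9000.00 | -54617.25
Σ | 16393.14 |  |  | 1615500.00 | 714882.75
x_c = 1615500.00 / 16393.14 = 98.55 mm
y_c = 714882.75 / 16393.14 = 43.61 mm

x_c = 98.55 mm, y_c = 43.61 mm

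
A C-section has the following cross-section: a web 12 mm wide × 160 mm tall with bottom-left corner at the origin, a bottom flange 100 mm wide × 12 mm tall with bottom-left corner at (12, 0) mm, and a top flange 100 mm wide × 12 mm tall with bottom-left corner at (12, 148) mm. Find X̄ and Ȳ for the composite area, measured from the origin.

web: A = 12 × 160 = 1920.00, centroid at (6.00, 80.00).
bottom flange: A = 100 × 12 = 1200.00, centroid at (62.00, 6.00).
top flange: A = 100 × 12 = 1200.00, centroid at (62.00, 154.00).
ΣA = 4320.00 mm², ΣAX̄ = 160320.00 mm³, ΣAȲ = 345600.00 mm³.
X̄ = 160320.00/4320.00 = 37.11 mm; Ȳ = 345600.00/4320.00 = 80.00 mm.

X̄ = 37.11 mm, Ȳ = 80.00 mm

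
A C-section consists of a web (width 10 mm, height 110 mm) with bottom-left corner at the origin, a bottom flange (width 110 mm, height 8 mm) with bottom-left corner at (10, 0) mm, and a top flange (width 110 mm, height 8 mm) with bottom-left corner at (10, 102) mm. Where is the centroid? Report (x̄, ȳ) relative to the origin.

x̄ = 41.92 mm, ȳ = 55.00 mm

web: A = 10 × 110 = 1100.00, centroid at (5.00, 55.00).
bottom flange: A = 110 × 8 = 880.00, centroid at (65.00, 4.00).
top flange: A = 110 × 8 = 880.00, centroid at (65.00, 106.00).
ΣA = 2860.00 mm²
ΣAx̄ = (1100.00)(5.00) + (880.00)(65.00) + (880.00)(65.00) = 119900.00 mm³
ΣAȳ = (1100.00)(55.00) + (880.00)(4.00) + (880.00)(106.00) = 157300.00 mm³
x̄ = 119900.00 / 2860.00 = 41.92 mm
ȳ = 157300.00 / 2860.00 = 55.00 mm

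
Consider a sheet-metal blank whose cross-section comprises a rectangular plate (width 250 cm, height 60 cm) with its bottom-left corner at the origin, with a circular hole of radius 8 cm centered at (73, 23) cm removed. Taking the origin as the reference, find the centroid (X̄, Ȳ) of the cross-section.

X̄ = 125.71 cm, Ȳ = 30.10 cm

Part | A | x̄ᵢ | ȳᵢ | A·x̄ᵢ | A·ȳᵢ
plate | 15000.00 | 125.00 | 30.00 | 1875000.00 | 450000.00
hole | -201.06 | 73.00 | 23.00 | -14677.52 | -4624.42
Σ | 14798.94 |  |  | 1860322.48 | 445375.58
X̄ = 1860322.48 / 14798.94 = 125.71 cm
Ȳ = 445375.58 / 14798.94 = 30.10 cm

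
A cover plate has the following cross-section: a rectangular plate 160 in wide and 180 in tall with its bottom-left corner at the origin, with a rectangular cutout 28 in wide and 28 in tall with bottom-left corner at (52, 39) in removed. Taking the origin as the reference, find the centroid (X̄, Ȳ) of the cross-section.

plate: A = 160 × 180 = 28800.00, centroid at (80.00, 90.00).
hole: A = −(28 × 28) = -784.00, centroid at (66.00, 53.00).
ΣA = 28016.00 in²
ΣAX̄ = (28800.00)(80.00) + (-784.00)(66.00) = 2252256.00 in³
ΣAȲ = (28800.00)(90.00) + (-784.00)(53.00) = 2550448.00 in³
X̄ = 2252256.00 / 28016.00 = 80.39 in
Ȳ = 2550448.00 / 28016.00 = 91.04 in

X̄ = 80.39 in, Ȳ = 91.04 in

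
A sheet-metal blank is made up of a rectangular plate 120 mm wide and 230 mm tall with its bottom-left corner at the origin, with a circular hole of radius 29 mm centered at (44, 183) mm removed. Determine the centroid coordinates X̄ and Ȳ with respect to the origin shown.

X̄ = 61.69 mm, Ȳ = 107.80 mm

plate: A = 120 × 230 = 27600.00, centroid at (60.00, 115.00).
hole: A = −π·29² = -2642.08, centroid at (44.00, 183.00).
ΣA = 24957.92 mm², ΣAX̄ = 1539748.51 mm³, ΣAȲ = 2690499.47 mm³.
X̄ = 1539748.51/24957.92 = 61.69 mm; Ȳ = 2690499.47/24957.92 = 107.80 mm.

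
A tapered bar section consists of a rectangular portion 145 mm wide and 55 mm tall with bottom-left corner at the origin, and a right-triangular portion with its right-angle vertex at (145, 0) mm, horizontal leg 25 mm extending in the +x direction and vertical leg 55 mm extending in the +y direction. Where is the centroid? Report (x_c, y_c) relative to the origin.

rectangular portion: A = 145 × 55 = 7975.00, centroid at (72.50, 27.50).
triangular portion: A = ½·25·55 = 687.50, centroid at (153.33, 18.33).
ΣA = 8662.50 mm²
ΣAx_c = (7975.00)(72.50) + (687.50)(153.33) = 683604.17 mm³
ΣAy_c = (7975.00)(27.50) + (687.50)(18.33) = 231916.67 mm³
x_c = 683604.17 / 8662.50 = 78.92 mm
y_c = 231916.67 / 8662.50 = 26.77 mm

x_c = 78.92 mm, y_c = 26.77 mm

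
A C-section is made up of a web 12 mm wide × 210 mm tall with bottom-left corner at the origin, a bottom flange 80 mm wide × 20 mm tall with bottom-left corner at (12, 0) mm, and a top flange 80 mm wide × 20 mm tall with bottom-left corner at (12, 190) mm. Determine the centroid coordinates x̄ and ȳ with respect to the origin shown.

Part | A | x̄ᵢ | ȳᵢ | A·x̄ᵢ | A·ȳᵢ
web | 2520.00 | 6.00 | 105.00 | 15120.00 | 264600.00
bottom flange | 1600.00 | 52.00 | 10.00 | 83200.00 | 16000.00
top flange | 1600.00 | 52.00 | 200.00 | 83200.00 | 320000.00
Σ | 5720.00 |  |  | 181520.00 | 600600.00
x̄ = 181520.00 / 5720.00 = 31.73 mm
ȳ = 600600.00 / 5720.00 = 105.00 mm

x̄ = 31.73 mm, ȳ = 105.00 mm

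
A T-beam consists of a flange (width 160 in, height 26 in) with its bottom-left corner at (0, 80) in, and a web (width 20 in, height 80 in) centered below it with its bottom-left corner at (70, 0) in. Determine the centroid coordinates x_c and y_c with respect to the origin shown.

x_c = 80.00 in, y_c = 78.28 in

web: A = 20 × 80 = 1600.00, centroid at (80.00, 40.00).
flange: A = 160 × 26 = 4160.00, centroid at (80.00, 93.00).
ΣA = 5760.00 in²
ΣAx_c = (1600.00)(80.00) + (4160.00)(80.00) = 460800.00 in³
ΣAy_c = (1600.00)(40.00) + (4160.00)(93.00) = 450880.00 in³
x_c = 460800.00 / 5760.00 = 80.00 in
y_c = 450880.00 / 5760.00 = 78.28 in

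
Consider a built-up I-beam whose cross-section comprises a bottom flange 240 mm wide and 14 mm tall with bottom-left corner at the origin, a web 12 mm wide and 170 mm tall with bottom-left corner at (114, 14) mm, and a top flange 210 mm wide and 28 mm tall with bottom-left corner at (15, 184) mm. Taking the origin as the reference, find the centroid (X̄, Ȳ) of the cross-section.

bottom flange: A = 240 × 14 = 3360.00, centroid at (120.00, 7.00).
web: A = 12 × 170 = 2040.00, centroid at (120.00, 99.00).
top flange: A = 210 × 28 = 5880.00, centroid at (120.00, 198.00).
ΣA = 11280.00 mm², ΣAX̄ = 1353600.00 mm³, ΣAȲ = 1389720.00 mm³.
X̄ = 1353600.00/11280.00 = 120.00 mm; Ȳ = 1389720.00/11280.00 = 123.20 mm.

X̄ = 120.00 mm, Ȳ = 123.20 mm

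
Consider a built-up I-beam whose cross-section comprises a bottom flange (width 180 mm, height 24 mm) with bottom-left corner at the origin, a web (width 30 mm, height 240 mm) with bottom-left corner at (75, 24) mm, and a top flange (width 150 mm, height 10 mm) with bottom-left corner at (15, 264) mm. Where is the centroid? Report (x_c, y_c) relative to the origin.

x_c = 90.00 mm, y_c = 114.60 mm

Part | A | x̄ᵢ | ȳᵢ | A·x̄ᵢ | A·ȳᵢ
bottom flange | 4320.00 | 90.00 | 12.00 | 388800.00 | 51840.00
web | 7200.00 | 90.00 | 144.00 | 648000.00 | 1036800.00
top flange | 1500.00 | 90.00 | 269.00 | 135000.00 | 403500.00
Σ | 13020.00 |  |  | 1171800.00 | 1492140.00
x_c = 1171800.00 / 13020.00 = 90.00 mm
y_c = 1492140.00 / 13020.00 = 114.60 mm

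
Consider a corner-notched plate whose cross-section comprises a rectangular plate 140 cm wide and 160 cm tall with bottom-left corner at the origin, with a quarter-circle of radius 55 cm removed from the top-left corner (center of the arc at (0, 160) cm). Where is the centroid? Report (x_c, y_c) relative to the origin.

x_c = 75.54 cm, y_c = 73.28 cm

Part | A | x̄ᵢ | ȳᵢ | A·x̄ᵢ | A·ȳᵢ
plate | 22400.00 | 70.00 | 80.00 | 1568000.00 | 1792000.00
removed quarter-circle | -2375.83 | 23.34 | 136.66 | -55458.33 | -324674.38
Σ | 20024.17 |  |  | 1512541.67 | 1467325.62
x_c = 1512541.67 / 20024.17 = 75.54 cm
y_c = 1467325.62 / 20024.17 = 73.28 cm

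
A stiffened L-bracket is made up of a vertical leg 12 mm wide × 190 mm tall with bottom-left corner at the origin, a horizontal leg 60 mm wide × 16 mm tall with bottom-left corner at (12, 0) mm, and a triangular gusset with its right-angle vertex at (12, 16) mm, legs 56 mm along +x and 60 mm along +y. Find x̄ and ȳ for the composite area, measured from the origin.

x̄ = 21.45 mm, ȳ = 57.88 mm

Part | A | x̄ᵢ | ȳᵢ | A·x̄ᵢ | A·ȳᵢ
vertical leg | 2280.00 | 6.00 | 95.00 | 13680.00 | 216600.00
horizontal leg | 960.00 | 42.00 | 8.00 | 40320.00 | 7680.00
gusset | 1680.00 | 30.67 | 36.00 | 51520.00 | 60480.00
Σ | 4920.00 |  |  | 105520.00 | 284760.00
x̄ = 105520.00 / 4920.00 = 21.45 mm
ȳ = 284760.00 / 4920.00 = 57.88 mm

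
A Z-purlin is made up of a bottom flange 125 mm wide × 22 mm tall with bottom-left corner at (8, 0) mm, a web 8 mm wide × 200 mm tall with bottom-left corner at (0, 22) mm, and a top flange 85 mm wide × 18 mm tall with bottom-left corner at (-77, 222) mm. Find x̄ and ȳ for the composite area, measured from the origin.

bottom flange: A = 125 × 22 = 2750.00, centroid at (70.50, 11.00).
web: A = 8 × 200 = 1600.00, centroid at (4.00, 122.00).
top flange: A = 85 × 18 = 1530.00, centroid at (-34.50, 231.00).
ΣA = 5880.00 mm², ΣAx̄ = 147490.00 mm³, ΣAȳ = 578880.00 mm³.
x̄ = 147490.00/5880.00 = 25.08 mm; ȳ = 578880.00/5880.00 = 98.45 mm.

x̄ = 25.08 mm, ȳ = 98.45 mm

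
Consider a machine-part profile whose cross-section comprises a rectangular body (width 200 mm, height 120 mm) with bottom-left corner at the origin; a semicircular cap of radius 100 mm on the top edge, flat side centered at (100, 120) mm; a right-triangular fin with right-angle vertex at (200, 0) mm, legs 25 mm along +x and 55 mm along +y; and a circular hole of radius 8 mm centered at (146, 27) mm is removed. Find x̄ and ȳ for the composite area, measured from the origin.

x̄ = 101.62 mm, ȳ = 99.49 mm

Part | A | x̄ᵢ | ȳᵢ | A·x̄ᵢ | A·ȳᵢ
rectangular body | 24000.00 | 100.00 | 60.00 | 2400000.00 | 1440000.00
semicircular top | 15707.96 | 100.00 | 162.44 | 1570796.33 | 2551622.26
triangular fin | 687.50 | 208.33 | 18.33 | 143229.17 | 12604.17
hole | -201.06 | 146.00 | 27.00 | -29355.04 | -5428.67
Σ | 40194.40 |  |  | 4084670.45 | 3998797.75
x̄ = 4084670.45 / 40194.40 = 101.62 mm
ȳ = 3998797.75 / 40194.40 = 99.49 mm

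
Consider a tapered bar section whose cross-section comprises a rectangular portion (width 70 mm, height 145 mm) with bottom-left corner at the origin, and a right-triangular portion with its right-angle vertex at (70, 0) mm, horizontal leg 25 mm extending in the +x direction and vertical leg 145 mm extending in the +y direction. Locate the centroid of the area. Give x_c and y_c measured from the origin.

rectangular portion: A = 70 × 145 = 10150.00, centroid at (35.00, 72.50).
triangular portion: A = ½·25·145 = 1812.50, centroid at (78.33, 48.33).
ΣA = 11962.50 mm²
ΣAx_c = (10150.00)(35.00) + (1812.50)(78.33) = 497229.17 mm³
ΣAy_c = (10150.00)(72.50) + (1812.50)(48.33) = 823479.17 mm³
x_c = 497229.17 / 11962.50 = 41.57 mm
y_c = 823479.17 / 11962.50 = 68.84 mm

x_c = 41.57 mm, y_c = 68.84 mm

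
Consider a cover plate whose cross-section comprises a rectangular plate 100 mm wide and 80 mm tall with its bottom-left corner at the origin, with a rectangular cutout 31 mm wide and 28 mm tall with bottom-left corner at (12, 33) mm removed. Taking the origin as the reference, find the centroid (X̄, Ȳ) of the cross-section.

X̄ = 52.74 mm, Ȳ = 39.15 mm

Part | A | x̄ᵢ | ȳᵢ | A·x̄ᵢ | A·ȳᵢ
plate | 8000.00 | 50.00 | 40.00 | 400000.00 | 320000.00
hole | -868.00 | 27.50 | 47.00 | -23870.00 | -40796.00
Σ | 7132.00 |  |  | 376130.00 | 279204.00
X̄ = 376130.00 / 7132.00 = 52.74 mm
Ȳ = 279204.00 / 7132.00 = 39.15 mm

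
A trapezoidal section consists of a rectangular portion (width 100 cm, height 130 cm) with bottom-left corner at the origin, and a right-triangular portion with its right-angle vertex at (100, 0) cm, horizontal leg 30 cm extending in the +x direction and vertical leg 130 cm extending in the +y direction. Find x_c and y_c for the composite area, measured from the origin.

Part | A | x̄ᵢ | ȳᵢ | A·x̄ᵢ | A·ȳᵢ
rectangular portion | 13000.00 | 50.00 | 65.00 | 650000.00 | 845000.00
triangular portion | 1950.00 | 110.00 | 43.33 | 214500.00 | 84500.00
Σ | 14950.00 |  |  | 864500.00 | 929500.00
x_c = 864500.00 / 14950.00 = 57.83 cm
y_c = 929500.00 / 14950.00 = 62.17 cm

x_c = 57.83 cm, y_c = 62.17 cm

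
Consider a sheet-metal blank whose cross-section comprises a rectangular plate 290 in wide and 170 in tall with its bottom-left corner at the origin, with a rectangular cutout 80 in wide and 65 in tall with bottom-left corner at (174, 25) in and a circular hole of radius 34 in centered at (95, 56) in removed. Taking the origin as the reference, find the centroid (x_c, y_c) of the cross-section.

Part | A | x̄ᵢ | ȳᵢ | A·x̄ᵢ | A·ȳᵢ
plate | 49300.00 | 145.00 | 85.00 | 7148500.00 | 4190500.00
hole 1 | -5200.00 | 214.00 | 57.50 | -1112800.00 | -299000.00
hole 2 | -3631.68 | 95.00 | 56.00 | -345009.71 | -203374.14
Σ | 40468.32 |  |  | 5690690.29 | 3688125.86
x_c = 5690690.29 / 40468.32 = 140.62 in
y_c = 3688125.86 / 40468.32 = 91.14 in

x_c = 140.62 in, y_c = 91.14 in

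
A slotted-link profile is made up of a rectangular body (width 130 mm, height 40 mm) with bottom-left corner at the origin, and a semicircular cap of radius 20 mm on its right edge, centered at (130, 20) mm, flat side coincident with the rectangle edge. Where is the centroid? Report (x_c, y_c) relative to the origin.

x_c = 72.92 mm, y_c = 20.00 mm

rectangular body: A = 130 × 40 = 5200.00, centroid at (65.00, 20.00).
semicircular end: A = ½π·20² = 628.32, centroid at (138.49, 20.00).
ΣA = 5828.32 mm²
ΣAx_c = (5200.00)(65.00) + (628.32)(138.49) = 425014.74 mm³
ΣAy_c = (5200.00)(20.00) + (628.32)(20.00) = 116566.37 mm³
x_c = 425014.74 / 5828.32 = 72.92 mm
y_c = 116566.37 / 5828.32 = 20.00 mm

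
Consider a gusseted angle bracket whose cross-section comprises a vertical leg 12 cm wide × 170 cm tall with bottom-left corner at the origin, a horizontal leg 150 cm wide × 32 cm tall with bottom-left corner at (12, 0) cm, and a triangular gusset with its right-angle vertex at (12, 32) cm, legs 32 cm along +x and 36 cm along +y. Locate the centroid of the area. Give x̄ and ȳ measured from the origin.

vertical leg: A = 12 × 170 = 2040.00, centroid at (6.00, 85.00).
horizontal leg: A = 150 × 32 = 4800.00, centroid at (87.00, 16.00).
gusset: A = ½·32·36 = 576.00, centroid at (22.67, 44.00).
ΣA = 7416.00 cm², ΣAx̄ = 442896.00 cm³, ΣAȳ = 275544.00 cm³.
x̄ = 442896.00/7416.00 = 59.72 cm; ȳ = 275544.00/7416.00 = 37.16 cm.

x̄ = 59.72 cm, ȳ = 37.16 cm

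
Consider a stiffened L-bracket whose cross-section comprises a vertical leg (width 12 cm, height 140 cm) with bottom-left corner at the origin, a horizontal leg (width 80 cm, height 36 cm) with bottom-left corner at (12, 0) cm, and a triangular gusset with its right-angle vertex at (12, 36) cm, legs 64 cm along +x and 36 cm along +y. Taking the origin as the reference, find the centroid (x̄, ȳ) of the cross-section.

Part | A | x̄ᵢ | ȳᵢ | A·x̄ᵢ | A·ȳᵢ
vertical leg | 1680.00 | 6.00 | 70.00 | 10080.00 | 117600.00
horizontal leg | 2880.00 | 52.00 | 18.00 | 149760.00 | 51840.00
gusset | 1152.00 | 33.33 | 48.00 | 38400.00 | 55296.00
Σ | 5712.00 |  |  | 198240.00 | 224736.00
x̄ = 198240.00 / 5712.00 = 34.71 cm
ȳ = 224736.00 / 5712.00 = 39.34 cm

x̄ = 34.71 cm, ȳ = 39.34 cm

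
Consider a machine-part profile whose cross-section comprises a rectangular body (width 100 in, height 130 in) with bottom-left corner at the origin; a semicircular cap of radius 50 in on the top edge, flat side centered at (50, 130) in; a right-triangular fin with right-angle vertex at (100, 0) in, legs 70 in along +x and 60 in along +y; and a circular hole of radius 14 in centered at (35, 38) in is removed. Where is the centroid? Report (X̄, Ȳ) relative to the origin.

rectangular body: A = 100 × 130 = 13000.00, centroid at (50.00, 65.00).
semicircular top: A = ½π·50² = 3926.99, centroid at (50.00, 151.22).
triangular fin: A = ½·70·60 = 2100.00, centroid at (123.33, 20.00).
hole: A = −π·14² = -615.75, centroid at (35.00, 38.00).
ΣA = 18411.24 in²
ΣAX̄ = (13000.00)(50.00) + (3926.99)(50.00) + (2100.00)(123.33) + (-615.75)(35.00) = 1083798.22 in³
ΣAȲ = (13000.00)(65.00) + (3926.99)(151.22) + (2100.00)(20.00) + (-615.75)(38.00) = 1457443.56 in³
X̄ = 1083798.22 / 18411.24 = 58.87 in
Ȳ = 1457443.56 / 18411.24 = 79.16 in

X̄ = 58.87 in, Ȳ = 79.16 in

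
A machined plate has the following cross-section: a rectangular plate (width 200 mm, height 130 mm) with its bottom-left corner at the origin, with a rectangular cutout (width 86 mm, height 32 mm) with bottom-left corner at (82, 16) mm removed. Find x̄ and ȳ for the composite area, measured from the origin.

plate: A = 200 × 130 = 26000.00, centroid at (100.00, 65.00).
hole: A = −(86 × 32) = -2752.00, centroid at (125.00, 32.00).
ΣA = 23248.00 mm²
ΣAx̄ = (26000.00)(100.00) + (-2752.00)(125.00) = 2256000.00 mm³
ΣAȳ = (26000.00)(65.00) + (-2752.00)(32.00) = 1601936.00 mm³
x̄ = 2256000.00 / 23248.00 = 97.04 mm
ȳ = 1601936.00 / 23248.00 = 68.91 mm

x̄ = 97.04 mm, ȳ = 68.91 mm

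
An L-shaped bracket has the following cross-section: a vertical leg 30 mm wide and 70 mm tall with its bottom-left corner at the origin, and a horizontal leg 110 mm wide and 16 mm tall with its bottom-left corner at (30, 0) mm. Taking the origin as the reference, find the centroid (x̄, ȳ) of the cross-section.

x̄ = 46.92 mm, ȳ = 22.69 mm

Part | A | x̄ᵢ | ȳᵢ | A·x̄ᵢ | A·ȳᵢ
vertical leg | 2100.00 | 15.00 | 35.00 | 31500.00 | 73500.00
horizontal leg | 1760.00 | 85.00 | 8.00 | 149600.00 | 14080.00
Σ | 3860.00 |  |  | 181100.00 | 87580.00
x̄ = 181100.00 / 3860.00 = 46.92 mm
ȳ = 87580.00 / 3860.00 = 22.69 mm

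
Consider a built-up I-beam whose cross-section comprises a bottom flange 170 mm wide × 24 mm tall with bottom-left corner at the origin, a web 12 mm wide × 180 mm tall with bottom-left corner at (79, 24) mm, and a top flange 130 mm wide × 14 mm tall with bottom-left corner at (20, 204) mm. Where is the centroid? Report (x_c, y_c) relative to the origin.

x_c = 85.00 mm, y_c = 84.27 mm

Part | A | x̄ᵢ | ȳᵢ | A·x̄ᵢ | A·ȳᵢ
bottom flange | 4080.00 | 85.00 | 12.00 | 346800.00 | 48960.00
web | 2160.00 | 85.00 | 114.00 | 183600.00 | 246240.00
top flange | 1820.00 | 85.00 | 211.00 | 154700.00 | 384020.00
Σ | 8060.00 |  |  | 685100.00 | 679220.00
x_c = 685100.00 / 8060.00 = 85.00 mm
y_c = 679220.00 / 8060.00 = 84.27 mm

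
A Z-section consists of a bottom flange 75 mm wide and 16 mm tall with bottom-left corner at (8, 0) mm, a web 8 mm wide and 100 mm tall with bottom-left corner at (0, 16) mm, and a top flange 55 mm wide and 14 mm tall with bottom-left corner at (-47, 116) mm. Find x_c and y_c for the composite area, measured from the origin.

x_c = 15.45 mm, y_c = 56.72 mm

bottom flange: A = 75 × 16 = 1200.00, centroid at (45.50, 8.00).
web: A = 8 × 100 = 800.00, centroid at (4.00, 66.00).
top flange: A = 55 × 14 = 770.00, centroid at (-19.50, 123.00).
ΣA = 2770.00 mm², ΣAx_c = 42785.00 mm³, ΣAy_c = 157110.00 mm³.
x_c = 42785.00/2770.00 = 15.45 mm; y_c = 157110.00/2770.00 = 56.72 mm.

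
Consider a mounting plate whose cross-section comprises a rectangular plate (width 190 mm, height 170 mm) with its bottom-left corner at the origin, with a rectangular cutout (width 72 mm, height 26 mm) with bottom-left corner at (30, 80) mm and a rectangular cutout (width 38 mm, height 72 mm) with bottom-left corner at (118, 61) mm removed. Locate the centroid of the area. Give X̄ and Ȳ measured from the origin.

X̄ = 92.81 mm, Ȳ = 83.27 mm

plate: A = 190 × 170 = 32300.00, centroid at (95.00, 85.00).
hole 1: A = −(72 × 26) = -1872.00, centroid at (66.00, 93.00).
hole 2: A = −(38 × 72) = -2736.00, centroid at (137.00, 97.00).
ΣA = 27692.00 mm²
ΣAX̄ = (32300.00)(95.00) + (-1872.00)(66.00) + (-2736.00)(137.00) = 2570116.00 mm³
ΣAȲ = (32300.00)(85.00) + (-1872.00)(93.00) + (-2736.00)(97.00) = 2306012.00 mm³
X̄ = 2570116.00 / 27692.00 = 92.81 mm
Ȳ = 2306012.00 / 27692.00 = 83.27 mm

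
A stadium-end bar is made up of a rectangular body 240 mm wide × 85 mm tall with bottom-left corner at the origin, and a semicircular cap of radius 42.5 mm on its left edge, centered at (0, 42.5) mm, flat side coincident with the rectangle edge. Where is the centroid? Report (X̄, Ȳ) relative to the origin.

rectangular body: A = 240 × 85 = 20400.00, centroid at (120.00, 42.50).
semicircular end: A = ½π·42.5² = 2837.25, centroid at (-18.04, 42.50).
ΣA = 23237.25 mm²
ΣAX̄ = (20400.00)(120.00) + (2837.25)(-18.04) = 2396822.92 mm³
ΣAȲ = (20400.00)(42.50) + (2837.25)(42.50) = 987583.16 mm³
X̄ = 2396822.92 / 23237.25 = 103.15 mm
Ȳ = 987583.16 / 23237.25 = 42.50 mm

X̄ = 103.15 mm, Ȳ = 42.50 mm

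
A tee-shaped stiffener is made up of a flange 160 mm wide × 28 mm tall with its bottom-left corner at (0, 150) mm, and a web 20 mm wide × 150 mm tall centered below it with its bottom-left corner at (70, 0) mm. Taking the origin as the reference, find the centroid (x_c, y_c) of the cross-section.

x_c = 80.00 mm, y_c = 128.30 mm

Part | A | x̄ᵢ | ȳᵢ | A·x̄ᵢ | A·ȳᵢ
web | 3000.00 | 80.00 | 75.00 | 240000.00 | 225000.00
flange | 4480.00 | 80.00 | 164.00 | 358400.00 | 734720.00
Σ | 7480.00 |  |  | 598400.00 | 959720.00
x_c = 598400.00 / 7480.00 = 80.00 mm
y_c = 959720.00 / 7480.00 = 128.30 mm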